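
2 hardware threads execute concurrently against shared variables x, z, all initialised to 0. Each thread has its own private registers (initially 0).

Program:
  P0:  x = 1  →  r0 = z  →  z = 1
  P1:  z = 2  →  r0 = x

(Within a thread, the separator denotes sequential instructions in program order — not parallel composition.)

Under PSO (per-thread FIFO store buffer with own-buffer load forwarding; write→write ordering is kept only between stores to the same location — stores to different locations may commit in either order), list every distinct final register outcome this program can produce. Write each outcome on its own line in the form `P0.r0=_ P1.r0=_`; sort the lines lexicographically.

P0.r0=0 P1.r0=0
P0.r0=0 P1.r0=1
P0.r0=2 P1.r0=0
P0.r0=2 P1.r0=1

outcome vector order: (P0.r0,P1.r0)
|PSO outcomes| = 4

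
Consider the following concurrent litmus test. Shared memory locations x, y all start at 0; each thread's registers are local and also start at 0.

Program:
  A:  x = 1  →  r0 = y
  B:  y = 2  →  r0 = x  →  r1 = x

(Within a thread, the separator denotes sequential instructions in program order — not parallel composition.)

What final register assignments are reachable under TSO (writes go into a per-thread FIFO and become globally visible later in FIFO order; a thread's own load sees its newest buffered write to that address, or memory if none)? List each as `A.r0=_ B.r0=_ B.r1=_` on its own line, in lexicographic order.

outcome vector order: (A.r0,B.r0,B.r1)
|TSO outcomes| = 6

A.r0=0 B.r0=0 B.r1=0
A.r0=0 B.r0=0 B.r1=1
A.r0=0 B.r0=1 B.r1=1
A.r0=2 B.r0=0 B.r1=0
A.r0=2 B.r0=0 B.r1=1
A.r0=2 B.r0=1 B.r1=1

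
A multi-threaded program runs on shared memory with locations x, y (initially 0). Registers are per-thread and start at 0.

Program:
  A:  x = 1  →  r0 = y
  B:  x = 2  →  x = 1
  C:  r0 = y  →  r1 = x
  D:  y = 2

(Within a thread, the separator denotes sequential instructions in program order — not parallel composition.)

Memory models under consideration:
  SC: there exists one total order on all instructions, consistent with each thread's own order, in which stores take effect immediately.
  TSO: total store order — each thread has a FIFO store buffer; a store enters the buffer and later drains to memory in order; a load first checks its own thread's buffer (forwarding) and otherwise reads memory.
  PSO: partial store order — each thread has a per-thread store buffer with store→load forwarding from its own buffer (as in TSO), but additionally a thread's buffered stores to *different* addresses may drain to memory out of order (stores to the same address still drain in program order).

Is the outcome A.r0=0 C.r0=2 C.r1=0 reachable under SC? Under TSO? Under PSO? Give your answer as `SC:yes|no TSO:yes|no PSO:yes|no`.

outcome vector order: (A.r0,C.r0,C.r1)
SC: 11 outcomes — {(0,0,0); (0,0,1); (0,0,2); (0,2,1); (0,2,2); (2,0,0); (2,0,1); (2,0,2); (2,2,0); (2,2,1); (2,2,2)}
TSO: 12 outcomes — {(0,0,0); (0,0,1); (0,0,2); (0,2,0); (0,2,1); (0,2,2); (2,0,0); (2,0,1); (2,0,2); (2,2,0); (2,2,1); (2,2,2)}
PSO: 12 outcomes — {(0,0,0); (0,0,1); (0,0,2); (0,2,0); (0,2,1); (0,2,2); (2,0,0); (2,0,1); (2,0,2); (2,2,0); (2,2,1); (2,2,2)}
target (0,2,0) ∈ {TSO,PSO}

SC:no TSO:yes PSO:yes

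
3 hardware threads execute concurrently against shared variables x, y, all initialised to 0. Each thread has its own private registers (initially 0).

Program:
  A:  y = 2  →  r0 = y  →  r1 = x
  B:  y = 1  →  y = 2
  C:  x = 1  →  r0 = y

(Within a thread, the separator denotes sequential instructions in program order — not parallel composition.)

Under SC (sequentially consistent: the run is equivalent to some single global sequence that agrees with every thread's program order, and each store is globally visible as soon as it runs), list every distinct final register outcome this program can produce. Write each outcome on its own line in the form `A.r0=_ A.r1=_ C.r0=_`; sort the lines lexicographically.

outcome vector order: (A.r0,A.r1,C.r0)
|SC outcomes| = 10

A.r0=1 A.r1=0 C.r0=1
A.r0=1 A.r1=0 C.r0=2
A.r0=1 A.r1=1 C.r0=0
A.r0=1 A.r1=1 C.r0=1
A.r0=1 A.r1=1 C.r0=2
A.r0=2 A.r1=0 C.r0=1
A.r0=2 A.r1=0 C.r0=2
A.r0=2 A.r1=1 C.r0=0
A.r0=2 A.r1=1 C.r0=1
A.r0=2 A.r1=1 C.r0=2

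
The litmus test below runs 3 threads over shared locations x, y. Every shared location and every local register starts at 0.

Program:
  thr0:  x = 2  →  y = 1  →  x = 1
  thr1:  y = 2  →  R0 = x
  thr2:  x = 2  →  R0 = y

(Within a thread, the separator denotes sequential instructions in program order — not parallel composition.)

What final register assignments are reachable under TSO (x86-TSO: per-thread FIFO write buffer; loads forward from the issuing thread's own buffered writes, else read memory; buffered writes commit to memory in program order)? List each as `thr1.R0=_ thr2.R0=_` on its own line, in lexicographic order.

thr1.R0=0 thr2.R0=0
thr1.R0=0 thr2.R0=1
thr1.R0=0 thr2.R0=2
thr1.R0=1 thr2.R0=0
thr1.R0=1 thr2.R0=1
thr1.R0=1 thr2.R0=2
thr1.R0=2 thr2.R0=0
thr1.R0=2 thr2.R0=1
thr1.R0=2 thr2.R0=2

outcome vector order: (thr1.R0,thr2.R0)
|TSO outcomes| = 9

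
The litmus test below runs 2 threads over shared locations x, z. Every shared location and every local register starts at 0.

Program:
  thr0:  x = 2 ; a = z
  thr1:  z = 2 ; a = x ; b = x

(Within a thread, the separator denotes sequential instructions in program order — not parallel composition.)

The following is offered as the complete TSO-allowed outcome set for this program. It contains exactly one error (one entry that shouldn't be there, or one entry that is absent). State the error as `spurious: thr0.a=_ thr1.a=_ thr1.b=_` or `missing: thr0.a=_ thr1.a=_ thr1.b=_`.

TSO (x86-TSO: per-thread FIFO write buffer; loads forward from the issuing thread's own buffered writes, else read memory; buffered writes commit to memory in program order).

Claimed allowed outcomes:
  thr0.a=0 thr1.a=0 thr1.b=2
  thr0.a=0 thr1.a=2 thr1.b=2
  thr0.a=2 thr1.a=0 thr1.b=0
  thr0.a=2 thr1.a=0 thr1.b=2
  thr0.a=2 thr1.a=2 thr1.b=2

missing: thr0.a=0 thr1.a=0 thr1.b=0

outcome vector order: (thr0.a,thr1.a,thr1.b)
[TSO] allowed = {(0,0,0), (0,0,2), (0,2,2), (2,0,0), (2,0,2), (2,2,2)}
TSO∖claimed = {(0,0,0)}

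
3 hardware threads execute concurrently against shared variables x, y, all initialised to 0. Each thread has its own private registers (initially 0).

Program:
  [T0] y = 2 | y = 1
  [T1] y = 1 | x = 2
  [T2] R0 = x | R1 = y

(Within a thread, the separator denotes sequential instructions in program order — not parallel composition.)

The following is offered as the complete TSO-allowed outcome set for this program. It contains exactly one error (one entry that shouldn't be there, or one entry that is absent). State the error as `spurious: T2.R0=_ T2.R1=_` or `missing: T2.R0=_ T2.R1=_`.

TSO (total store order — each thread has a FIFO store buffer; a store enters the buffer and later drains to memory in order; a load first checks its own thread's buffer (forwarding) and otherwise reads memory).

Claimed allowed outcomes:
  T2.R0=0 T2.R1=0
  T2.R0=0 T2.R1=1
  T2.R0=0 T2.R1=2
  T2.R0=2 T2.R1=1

missing: T2.R0=2 T2.R1=2

outcome vector order: (T2.R0,T2.R1)
TSO: 5 outcomes — {<0 0>, <0 1>, <0 2>, <2 1>, <2 2>}
TSO∖claimed = {<2 2>}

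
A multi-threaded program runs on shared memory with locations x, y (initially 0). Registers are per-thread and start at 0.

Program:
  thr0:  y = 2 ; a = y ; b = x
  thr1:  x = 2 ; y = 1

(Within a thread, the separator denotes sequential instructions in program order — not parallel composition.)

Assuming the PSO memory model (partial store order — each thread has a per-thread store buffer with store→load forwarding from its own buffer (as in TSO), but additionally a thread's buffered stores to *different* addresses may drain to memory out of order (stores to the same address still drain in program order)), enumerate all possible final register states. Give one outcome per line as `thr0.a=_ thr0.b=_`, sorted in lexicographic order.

outcome vector order: (thr0.a,thr0.b)
|PSO outcomes| = 4

thr0.a=1 thr0.b=0
thr0.a=1 thr0.b=2
thr0.a=2 thr0.b=0
thr0.a=2 thr0.b=2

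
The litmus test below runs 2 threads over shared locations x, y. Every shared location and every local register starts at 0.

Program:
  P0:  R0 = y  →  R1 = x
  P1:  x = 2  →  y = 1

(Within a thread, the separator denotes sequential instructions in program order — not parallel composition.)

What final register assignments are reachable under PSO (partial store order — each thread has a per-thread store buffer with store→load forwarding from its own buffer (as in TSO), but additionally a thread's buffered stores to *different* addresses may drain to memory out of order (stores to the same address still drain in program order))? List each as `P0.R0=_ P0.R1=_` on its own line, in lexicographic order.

outcome vector order: (P0.R0,P0.R1)
|PSO outcomes| = 4

P0.R0=0 P0.R1=0
P0.R0=0 P0.R1=2
P0.R0=1 P0.R1=0
P0.R0=1 P0.R1=2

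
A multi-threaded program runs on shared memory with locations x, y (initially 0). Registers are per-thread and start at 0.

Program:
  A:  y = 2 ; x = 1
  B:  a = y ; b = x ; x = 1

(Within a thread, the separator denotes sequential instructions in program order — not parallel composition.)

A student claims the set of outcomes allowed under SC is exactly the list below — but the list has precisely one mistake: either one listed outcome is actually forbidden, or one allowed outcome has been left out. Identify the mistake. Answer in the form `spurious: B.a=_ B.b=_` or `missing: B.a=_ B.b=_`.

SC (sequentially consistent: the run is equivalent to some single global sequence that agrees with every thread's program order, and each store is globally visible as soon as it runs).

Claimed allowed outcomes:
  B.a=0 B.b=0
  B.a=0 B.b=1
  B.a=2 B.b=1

outcome vector order: (B.a,B.b)
SC (4): 0/0 0/1 2/0 2/1
SC∖claimed = {2/0}

missing: B.a=2 B.b=0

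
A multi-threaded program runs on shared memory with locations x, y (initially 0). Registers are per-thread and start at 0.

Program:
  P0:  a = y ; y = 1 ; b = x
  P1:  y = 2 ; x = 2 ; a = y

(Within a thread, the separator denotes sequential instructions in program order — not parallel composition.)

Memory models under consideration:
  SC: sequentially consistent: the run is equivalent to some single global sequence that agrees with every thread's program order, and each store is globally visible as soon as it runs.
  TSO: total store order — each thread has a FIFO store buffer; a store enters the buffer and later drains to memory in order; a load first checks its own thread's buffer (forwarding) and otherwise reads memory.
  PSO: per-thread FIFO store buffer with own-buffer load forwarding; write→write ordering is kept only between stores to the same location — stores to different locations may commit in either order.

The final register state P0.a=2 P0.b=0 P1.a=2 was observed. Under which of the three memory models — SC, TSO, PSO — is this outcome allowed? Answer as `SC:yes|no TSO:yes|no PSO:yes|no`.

SC:no TSO:yes PSO:yes

outcome vector order: (P0.a,P0.b,P1.a)
[SC] allowed = {(0,0,1), (0,0,2), (0,2,1), (0,2,2), (2,0,1), (2,2,1), (2,2,2)}
[TSO] allowed = {(0,0,1), (0,0,2), (0,2,1), (0,2,2), (2,0,1), (2,0,2), (2,2,1), (2,2,2)}
[PSO] allowed = {(0,0,1), (0,0,2), (0,2,1), (0,2,2), (2,0,1), (2,0,2), (2,2,1), (2,2,2)}
target (2,0,2) ∈ {TSO,PSO}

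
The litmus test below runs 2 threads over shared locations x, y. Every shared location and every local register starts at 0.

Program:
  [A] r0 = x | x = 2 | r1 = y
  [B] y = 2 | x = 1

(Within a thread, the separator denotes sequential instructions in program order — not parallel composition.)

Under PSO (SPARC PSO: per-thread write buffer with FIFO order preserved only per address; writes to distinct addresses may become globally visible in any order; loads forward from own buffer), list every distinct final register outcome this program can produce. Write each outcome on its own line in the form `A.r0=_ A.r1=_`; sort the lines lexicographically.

A.r0=0 A.r1=0
A.r0=0 A.r1=2
A.r0=1 A.r1=0
A.r0=1 A.r1=2

outcome vector order: (A.r0,A.r1)
|PSO outcomes| = 4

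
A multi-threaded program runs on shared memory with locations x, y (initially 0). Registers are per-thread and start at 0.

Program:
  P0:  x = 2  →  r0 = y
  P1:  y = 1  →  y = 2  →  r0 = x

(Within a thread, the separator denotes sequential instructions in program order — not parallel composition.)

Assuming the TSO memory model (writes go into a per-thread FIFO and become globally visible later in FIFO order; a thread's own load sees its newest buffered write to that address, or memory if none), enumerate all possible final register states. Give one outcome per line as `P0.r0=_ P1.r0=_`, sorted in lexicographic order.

outcome vector order: (P0.r0,P1.r0)
|TSO outcomes| = 6

P0.r0=0 P1.r0=0
P0.r0=0 P1.r0=2
P0.r0=1 P1.r0=0
P0.r0=1 P1.r0=2
P0.r0=2 P1.r0=0
P0.r0=2 P1.r0=2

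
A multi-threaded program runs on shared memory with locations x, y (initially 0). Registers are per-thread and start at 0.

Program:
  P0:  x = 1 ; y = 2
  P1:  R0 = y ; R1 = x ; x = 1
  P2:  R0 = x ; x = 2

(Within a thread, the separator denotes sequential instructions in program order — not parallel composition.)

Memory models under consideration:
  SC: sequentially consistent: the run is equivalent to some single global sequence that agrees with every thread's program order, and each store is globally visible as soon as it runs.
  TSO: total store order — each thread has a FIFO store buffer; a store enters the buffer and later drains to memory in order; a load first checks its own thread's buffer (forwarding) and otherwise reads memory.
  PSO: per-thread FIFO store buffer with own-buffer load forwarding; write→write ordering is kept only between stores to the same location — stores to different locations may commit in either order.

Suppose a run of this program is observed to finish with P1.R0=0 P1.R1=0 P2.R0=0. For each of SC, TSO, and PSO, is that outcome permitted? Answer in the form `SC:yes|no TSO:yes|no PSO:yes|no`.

outcome vector order: (P1.R0,P1.R1,P2.R0)
under SC → 000, 001, 010, 011, 020, 021, 210, 211, 220, 221
under TSO → 000, 001, 010, 011, 020, 021, 210, 211, 220, 221
under PSO → 000, 001, 010, 011, 020, 021, 200, 201, 210, 211, 220, 221
target 000 ∈ {SC,TSO,PSO}

SC:yes TSO:yes PSO:yes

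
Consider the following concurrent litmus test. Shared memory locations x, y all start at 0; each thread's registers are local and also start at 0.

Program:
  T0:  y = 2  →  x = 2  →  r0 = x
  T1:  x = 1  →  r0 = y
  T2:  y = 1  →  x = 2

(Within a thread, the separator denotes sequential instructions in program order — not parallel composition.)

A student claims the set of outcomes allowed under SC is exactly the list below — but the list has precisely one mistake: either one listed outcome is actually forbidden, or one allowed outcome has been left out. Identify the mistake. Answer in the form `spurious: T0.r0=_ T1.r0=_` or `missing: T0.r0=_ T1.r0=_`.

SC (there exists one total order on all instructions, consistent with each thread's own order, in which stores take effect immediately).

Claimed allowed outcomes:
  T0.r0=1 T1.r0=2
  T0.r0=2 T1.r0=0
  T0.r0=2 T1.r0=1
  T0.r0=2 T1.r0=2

missing: T0.r0=1 T1.r0=1

outcome vector order: (T0.r0,T1.r0)
under SC → (1,1), (1,2), (2,0), (2,1), (2,2)
SC∖claimed = {(1,1)}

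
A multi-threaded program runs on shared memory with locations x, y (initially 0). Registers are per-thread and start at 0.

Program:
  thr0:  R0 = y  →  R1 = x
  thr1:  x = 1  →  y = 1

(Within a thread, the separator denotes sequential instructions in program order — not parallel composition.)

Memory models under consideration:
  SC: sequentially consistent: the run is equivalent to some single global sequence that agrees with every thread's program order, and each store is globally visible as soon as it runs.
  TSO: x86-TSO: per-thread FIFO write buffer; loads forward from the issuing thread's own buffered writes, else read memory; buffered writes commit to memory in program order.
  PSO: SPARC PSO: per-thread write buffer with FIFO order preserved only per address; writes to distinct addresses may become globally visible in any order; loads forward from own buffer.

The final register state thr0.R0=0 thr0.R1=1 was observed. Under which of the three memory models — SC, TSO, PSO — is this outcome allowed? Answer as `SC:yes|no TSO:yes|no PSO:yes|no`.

SC:yes TSO:yes PSO:yes

outcome vector order: (thr0.R0,thr0.R1)
SC: 3 outcomes — {0/0 0/1 1/1}
TSO: 3 outcomes — {0/0 0/1 1/1}
PSO: 4 outcomes — {0/0 0/1 1/0 1/1}
target 0/1 ∈ {SC,TSO,PSO}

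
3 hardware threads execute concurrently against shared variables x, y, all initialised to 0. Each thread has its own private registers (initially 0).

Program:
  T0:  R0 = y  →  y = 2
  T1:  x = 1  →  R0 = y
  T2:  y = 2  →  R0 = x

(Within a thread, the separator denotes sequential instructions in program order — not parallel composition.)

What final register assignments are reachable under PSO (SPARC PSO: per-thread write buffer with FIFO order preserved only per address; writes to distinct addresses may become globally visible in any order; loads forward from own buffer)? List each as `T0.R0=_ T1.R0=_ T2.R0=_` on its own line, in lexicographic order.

T0.R0=0 T1.R0=0 T2.R0=0
T0.R0=0 T1.R0=0 T2.R0=1
T0.R0=0 T1.R0=2 T2.R0=0
T0.R0=0 T1.R0=2 T2.R0=1
T0.R0=2 T1.R0=0 T2.R0=0
T0.R0=2 T1.R0=0 T2.R0=1
T0.R0=2 T1.R0=2 T2.R0=0
T0.R0=2 T1.R0=2 T2.R0=1

outcome vector order: (T0.R0,T1.R0,T2.R0)
|PSO outcomes| = 8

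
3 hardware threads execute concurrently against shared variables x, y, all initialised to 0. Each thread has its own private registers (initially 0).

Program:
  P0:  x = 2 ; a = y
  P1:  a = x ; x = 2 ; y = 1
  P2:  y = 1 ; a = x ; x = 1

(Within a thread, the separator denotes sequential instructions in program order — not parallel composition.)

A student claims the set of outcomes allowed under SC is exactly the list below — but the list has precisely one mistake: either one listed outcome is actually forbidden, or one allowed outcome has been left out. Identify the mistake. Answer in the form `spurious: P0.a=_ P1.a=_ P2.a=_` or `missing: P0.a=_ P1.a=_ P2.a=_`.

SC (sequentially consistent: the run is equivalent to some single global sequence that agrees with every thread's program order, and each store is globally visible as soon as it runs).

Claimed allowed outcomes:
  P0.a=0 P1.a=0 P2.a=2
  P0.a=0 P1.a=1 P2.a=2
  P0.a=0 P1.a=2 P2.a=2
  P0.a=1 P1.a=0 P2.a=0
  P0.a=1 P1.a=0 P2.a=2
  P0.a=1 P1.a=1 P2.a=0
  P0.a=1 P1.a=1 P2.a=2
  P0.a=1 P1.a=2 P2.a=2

missing: P0.a=1 P1.a=2 P2.a=0

outcome vector order: (P0.a,P1.a,P2.a)
SC (9): 0/0/2; 0/1/2; 0/2/2; 1/0/0; 1/0/2; 1/1/0; 1/1/2; 1/2/0; 1/2/2
SC∖claimed = {1/2/0}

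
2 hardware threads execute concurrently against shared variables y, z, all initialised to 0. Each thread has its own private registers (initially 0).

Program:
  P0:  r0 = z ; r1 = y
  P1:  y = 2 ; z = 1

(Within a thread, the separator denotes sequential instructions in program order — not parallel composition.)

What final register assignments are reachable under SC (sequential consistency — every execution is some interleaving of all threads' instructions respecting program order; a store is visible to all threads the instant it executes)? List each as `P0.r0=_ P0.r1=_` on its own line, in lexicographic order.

P0.r0=0 P0.r1=0
P0.r0=0 P0.r1=2
P0.r0=1 P0.r1=2

outcome vector order: (P0.r0,P0.r1)
|SC outcomes| = 3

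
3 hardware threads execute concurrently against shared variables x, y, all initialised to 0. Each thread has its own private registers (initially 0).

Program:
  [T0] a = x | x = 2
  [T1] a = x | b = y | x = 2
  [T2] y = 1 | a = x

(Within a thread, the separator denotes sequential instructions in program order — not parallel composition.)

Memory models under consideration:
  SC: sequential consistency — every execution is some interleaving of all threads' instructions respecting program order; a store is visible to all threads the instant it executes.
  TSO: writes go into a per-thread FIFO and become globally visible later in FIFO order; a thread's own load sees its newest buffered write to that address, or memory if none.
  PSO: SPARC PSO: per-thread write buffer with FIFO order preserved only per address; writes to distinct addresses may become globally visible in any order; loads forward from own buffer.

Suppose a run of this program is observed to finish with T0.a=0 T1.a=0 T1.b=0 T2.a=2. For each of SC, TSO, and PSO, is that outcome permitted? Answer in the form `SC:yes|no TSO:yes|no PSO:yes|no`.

SC:yes TSO:yes PSO:yes

outcome vector order: (T0.a,T1.a,T1.b,T2.a)
SC: 11 outcomes — {0000, 0002, 0010, 0012, 0202, 0210, 0212, 2000, 2002, 2010, 2012}
TSO: 12 outcomes — {0000, 0002, 0010, 0012, 0200, 0202, 0210, 0212, 2000, 2002, 2010, 2012}
PSO: 12 outcomes — {0000, 0002, 0010, 0012, 0200, 0202, 0210, 0212, 2000, 2002, 2010, 2012}
target 0002 ∈ {SC,TSO,PSO}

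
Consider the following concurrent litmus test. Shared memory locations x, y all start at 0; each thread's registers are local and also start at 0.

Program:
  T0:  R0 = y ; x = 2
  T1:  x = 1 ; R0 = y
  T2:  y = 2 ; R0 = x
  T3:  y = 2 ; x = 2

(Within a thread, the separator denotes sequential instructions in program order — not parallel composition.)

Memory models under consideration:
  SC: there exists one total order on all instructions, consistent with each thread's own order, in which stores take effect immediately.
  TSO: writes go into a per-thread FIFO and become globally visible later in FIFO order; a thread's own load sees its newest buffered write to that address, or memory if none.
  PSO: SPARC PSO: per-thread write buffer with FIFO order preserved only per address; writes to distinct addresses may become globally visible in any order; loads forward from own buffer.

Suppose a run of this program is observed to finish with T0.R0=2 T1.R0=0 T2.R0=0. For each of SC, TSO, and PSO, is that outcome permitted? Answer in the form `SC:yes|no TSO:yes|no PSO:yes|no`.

SC:no TSO:yes PSO:yes

outcome vector order: (T0.R0,T1.R0,T2.R0)
SC (10): 001; 002; 020; 021; 022; 201; 202; 220; 221; 222
TSO (12): 000; 001; 002; 020; 021; 022; 200; 201; 202; 220; 221; 222
PSO (12): 000; 001; 002; 020; 021; 022; 200; 201; 202; 220; 221; 222
target 200 ∈ {TSO,PSO}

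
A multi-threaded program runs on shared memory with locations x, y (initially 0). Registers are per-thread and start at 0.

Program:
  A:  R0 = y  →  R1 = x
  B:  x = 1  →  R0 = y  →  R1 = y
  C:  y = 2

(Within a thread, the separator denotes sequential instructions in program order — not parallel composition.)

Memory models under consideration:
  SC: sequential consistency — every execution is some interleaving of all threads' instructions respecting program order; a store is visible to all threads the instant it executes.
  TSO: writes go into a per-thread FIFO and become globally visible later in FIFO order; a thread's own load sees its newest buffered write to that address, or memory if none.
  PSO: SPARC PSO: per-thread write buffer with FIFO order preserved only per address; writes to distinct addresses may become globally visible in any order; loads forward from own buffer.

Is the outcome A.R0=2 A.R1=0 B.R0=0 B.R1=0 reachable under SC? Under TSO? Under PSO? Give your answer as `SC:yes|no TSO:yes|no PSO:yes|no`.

outcome vector order: (A.R0,A.R1,B.R0,B.R1)
under SC → (0,0,0,0) (0,0,0,2) (0,0,2,2) (0,1,0,0) (0,1,0,2) (0,1,2,2) (2,0,2,2) (2,1,0,0) (2,1,0,2) (2,1,2,2)
under TSO → (0,0,0,0) (0,0,0,2) (0,0,2,2) (0,1,0,0) (0,1,0,2) (0,1,2,2) (2,0,0,0) (2,0,0,2) (2,0,2,2) (2,1,0,0) (2,1,0,2) (2,1,2,2)
under PSO → (0,0,0,0) (0,0,0,2) (0,0,2,2) (0,1,0,0) (0,1,0,2) (0,1,2,2) (2,0,0,0) (2,0,0,2) (2,0,2,2) (2,1,0,0) (2,1,0,2) (2,1,2,2)
target (2,0,0,0) ∈ {TSO,PSO}

SC:no TSO:yes PSO:yes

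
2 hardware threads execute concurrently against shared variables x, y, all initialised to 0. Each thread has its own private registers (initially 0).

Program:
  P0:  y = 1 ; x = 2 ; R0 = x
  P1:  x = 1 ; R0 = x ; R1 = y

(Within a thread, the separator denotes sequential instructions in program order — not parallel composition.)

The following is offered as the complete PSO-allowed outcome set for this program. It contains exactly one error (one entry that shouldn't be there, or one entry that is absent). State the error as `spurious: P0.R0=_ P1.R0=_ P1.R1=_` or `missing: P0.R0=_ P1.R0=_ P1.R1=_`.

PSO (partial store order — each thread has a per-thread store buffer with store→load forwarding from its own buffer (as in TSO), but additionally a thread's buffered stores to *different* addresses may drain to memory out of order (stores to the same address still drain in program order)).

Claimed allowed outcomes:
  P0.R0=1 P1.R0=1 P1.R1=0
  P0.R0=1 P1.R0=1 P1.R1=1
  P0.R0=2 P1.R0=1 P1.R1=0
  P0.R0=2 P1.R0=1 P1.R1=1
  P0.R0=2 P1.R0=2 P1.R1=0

outcome vector order: (P0.R0,P1.R0,P1.R1)
PSO: 6 outcomes — {<1 1 0>, <1 1 1>, <2 1 0>, <2 1 1>, <2 2 0>, <2 2 1>}
PSO∖claimed = {<2 2 1>}

missing: P0.R0=2 P1.R0=2 P1.R1=1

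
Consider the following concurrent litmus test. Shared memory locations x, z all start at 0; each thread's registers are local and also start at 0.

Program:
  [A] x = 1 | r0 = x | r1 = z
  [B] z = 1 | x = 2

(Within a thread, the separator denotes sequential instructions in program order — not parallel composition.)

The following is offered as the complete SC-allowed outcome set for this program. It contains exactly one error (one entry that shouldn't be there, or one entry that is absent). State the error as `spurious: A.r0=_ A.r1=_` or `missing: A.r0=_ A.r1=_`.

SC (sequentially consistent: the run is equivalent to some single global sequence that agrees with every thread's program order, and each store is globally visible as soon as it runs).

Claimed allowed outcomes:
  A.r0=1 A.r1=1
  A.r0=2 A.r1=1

outcome vector order: (A.r0,A.r1)
SC: 3 outcomes — {<1 0> <1 1> <2 1>}
SC∖claimed = {<1 0>}

missing: A.r0=1 A.r1=0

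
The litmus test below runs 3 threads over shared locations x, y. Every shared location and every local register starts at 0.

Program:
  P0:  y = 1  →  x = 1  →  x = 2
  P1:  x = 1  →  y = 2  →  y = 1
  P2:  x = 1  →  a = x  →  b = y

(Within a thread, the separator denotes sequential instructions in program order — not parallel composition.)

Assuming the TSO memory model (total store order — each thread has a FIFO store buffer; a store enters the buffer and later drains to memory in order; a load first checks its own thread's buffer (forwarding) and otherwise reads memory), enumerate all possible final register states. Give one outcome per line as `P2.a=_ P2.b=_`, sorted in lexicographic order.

outcome vector order: (P2.a,P2.b)
|TSO outcomes| = 5

P2.a=1 P2.b=0
P2.a=1 P2.b=1
P2.a=1 P2.b=2
P2.a=2 P2.b=1
P2.a=2 P2.b=2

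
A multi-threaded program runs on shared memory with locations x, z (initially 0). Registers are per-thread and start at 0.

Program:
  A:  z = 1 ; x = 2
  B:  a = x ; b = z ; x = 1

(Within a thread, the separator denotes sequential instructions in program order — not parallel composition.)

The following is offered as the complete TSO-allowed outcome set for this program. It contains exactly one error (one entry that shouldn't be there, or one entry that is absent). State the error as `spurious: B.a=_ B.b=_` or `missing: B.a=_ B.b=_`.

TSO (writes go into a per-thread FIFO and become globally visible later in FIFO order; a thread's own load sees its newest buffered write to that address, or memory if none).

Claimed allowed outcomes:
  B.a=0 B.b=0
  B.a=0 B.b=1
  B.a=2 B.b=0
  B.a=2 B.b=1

spurious: B.a=2 B.b=0

outcome vector order: (B.a,B.b)
under TSO → <0 0>; <0 1>; <2 1>
claimed∖TSO = {<2 0>}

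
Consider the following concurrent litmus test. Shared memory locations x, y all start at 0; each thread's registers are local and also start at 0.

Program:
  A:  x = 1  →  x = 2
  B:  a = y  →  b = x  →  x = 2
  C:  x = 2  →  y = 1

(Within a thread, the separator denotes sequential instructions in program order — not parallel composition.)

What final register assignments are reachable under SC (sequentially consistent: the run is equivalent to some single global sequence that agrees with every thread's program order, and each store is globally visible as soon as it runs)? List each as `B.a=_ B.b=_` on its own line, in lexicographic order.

outcome vector order: (B.a,B.b)
|SC outcomes| = 5

B.a=0 B.b=0
B.a=0 B.b=1
B.a=0 B.b=2
B.a=1 B.b=1
B.a=1 B.b=2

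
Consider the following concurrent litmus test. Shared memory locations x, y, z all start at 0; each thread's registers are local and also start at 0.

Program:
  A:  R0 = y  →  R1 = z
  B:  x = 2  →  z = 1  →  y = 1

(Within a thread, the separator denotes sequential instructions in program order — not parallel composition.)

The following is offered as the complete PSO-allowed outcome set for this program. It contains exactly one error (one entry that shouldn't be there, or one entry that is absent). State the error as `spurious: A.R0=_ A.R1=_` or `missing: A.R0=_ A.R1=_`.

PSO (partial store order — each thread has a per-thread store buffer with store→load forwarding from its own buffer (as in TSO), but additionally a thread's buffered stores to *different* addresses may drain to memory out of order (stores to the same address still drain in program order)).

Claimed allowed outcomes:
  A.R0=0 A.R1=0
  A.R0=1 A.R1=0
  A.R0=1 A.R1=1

missing: A.R0=0 A.R1=1

outcome vector order: (A.R0,A.R1)
PSO (4): <0 0>, <0 1>, <1 0>, <1 1>
PSO∖claimed = {<0 1>}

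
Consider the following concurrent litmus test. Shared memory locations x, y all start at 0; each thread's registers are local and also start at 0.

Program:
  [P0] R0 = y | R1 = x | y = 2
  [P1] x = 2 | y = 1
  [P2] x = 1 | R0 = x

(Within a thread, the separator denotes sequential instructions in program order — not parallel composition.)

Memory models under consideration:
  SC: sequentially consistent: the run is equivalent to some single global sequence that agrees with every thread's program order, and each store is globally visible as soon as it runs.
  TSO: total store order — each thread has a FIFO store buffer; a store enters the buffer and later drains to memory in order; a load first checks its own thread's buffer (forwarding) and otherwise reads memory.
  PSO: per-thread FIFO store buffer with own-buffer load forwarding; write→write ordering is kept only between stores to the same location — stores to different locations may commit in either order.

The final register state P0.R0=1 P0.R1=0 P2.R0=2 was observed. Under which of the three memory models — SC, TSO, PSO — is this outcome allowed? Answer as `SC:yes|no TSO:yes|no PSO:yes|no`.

SC:no TSO:no PSO:yes

outcome vector order: (P0.R0,P0.R1,P2.R0)
under SC → 001; 002; 011; 012; 021; 022; 111; 121; 122
under TSO → 001; 002; 011; 012; 021; 022; 111; 121; 122
under PSO → 001; 002; 011; 012; 021; 022; 101; 102; 111; 112; 121; 122
target 102 ∈ {PSO}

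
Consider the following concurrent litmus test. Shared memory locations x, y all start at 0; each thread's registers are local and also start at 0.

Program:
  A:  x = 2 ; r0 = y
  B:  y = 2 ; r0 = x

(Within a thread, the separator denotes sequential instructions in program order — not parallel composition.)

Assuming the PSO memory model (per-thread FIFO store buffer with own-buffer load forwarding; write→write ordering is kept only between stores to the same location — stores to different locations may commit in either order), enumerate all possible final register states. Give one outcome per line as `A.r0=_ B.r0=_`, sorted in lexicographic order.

outcome vector order: (A.r0,B.r0)
|PSO outcomes| = 4

A.r0=0 B.r0=0
A.r0=0 B.r0=2
A.r0=2 B.r0=0
A.r0=2 B.r0=2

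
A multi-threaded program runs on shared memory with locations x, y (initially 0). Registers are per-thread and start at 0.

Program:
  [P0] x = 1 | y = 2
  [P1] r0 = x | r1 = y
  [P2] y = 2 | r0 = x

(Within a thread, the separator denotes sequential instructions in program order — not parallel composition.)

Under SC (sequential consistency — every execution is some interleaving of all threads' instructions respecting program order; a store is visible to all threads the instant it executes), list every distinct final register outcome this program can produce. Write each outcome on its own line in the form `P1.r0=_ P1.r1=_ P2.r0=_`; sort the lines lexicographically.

P1.r0=0 P1.r1=0 P2.r0=0
P1.r0=0 P1.r1=0 P2.r0=1
P1.r0=0 P1.r1=2 P2.r0=0
P1.r0=0 P1.r1=2 P2.r0=1
P1.r0=1 P1.r1=0 P2.r0=1
P1.r0=1 P1.r1=2 P2.r0=0
P1.r0=1 P1.r1=2 P2.r0=1

outcome vector order: (P1.r0,P1.r1,P2.r0)
|SC outcomes| = 7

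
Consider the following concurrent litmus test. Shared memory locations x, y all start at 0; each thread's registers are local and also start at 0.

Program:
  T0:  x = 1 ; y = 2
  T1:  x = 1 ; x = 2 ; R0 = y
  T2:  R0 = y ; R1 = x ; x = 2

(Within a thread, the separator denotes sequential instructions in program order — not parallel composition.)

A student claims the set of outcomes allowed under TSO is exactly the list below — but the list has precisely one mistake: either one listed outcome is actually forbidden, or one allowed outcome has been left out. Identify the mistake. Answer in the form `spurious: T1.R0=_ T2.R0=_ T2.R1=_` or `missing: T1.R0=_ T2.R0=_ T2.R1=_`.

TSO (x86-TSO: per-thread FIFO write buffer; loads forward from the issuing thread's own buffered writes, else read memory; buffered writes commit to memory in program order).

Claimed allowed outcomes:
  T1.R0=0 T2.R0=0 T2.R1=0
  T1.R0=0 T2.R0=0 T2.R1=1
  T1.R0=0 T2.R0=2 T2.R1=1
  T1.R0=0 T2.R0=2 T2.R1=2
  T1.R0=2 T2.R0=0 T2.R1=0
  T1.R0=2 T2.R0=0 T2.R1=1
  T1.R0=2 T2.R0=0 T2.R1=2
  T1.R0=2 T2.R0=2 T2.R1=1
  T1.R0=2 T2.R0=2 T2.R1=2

outcome vector order: (T1.R0,T2.R0,T2.R1)
under TSO → 0/0/0; 0/0/1; 0/0/2; 0/2/1; 0/2/2; 2/0/0; 2/0/1; 2/0/2; 2/2/1; 2/2/2
TSO∖claimed = {0/0/2}

missing: T1.R0=0 T2.R0=0 T2.R1=2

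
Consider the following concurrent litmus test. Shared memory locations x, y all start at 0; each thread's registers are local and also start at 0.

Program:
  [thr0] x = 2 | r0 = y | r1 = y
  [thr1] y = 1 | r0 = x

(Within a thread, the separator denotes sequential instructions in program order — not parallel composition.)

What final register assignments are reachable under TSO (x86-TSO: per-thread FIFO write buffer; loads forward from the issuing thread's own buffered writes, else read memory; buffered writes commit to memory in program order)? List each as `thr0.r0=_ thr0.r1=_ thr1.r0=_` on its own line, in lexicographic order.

outcome vector order: (thr0.r0,thr0.r1,thr1.r0)
|TSO outcomes| = 6

thr0.r0=0 thr0.r1=0 thr1.r0=0
thr0.r0=0 thr0.r1=0 thr1.r0=2
thr0.r0=0 thr0.r1=1 thr1.r0=0
thr0.r0=0 thr0.r1=1 thr1.r0=2
thr0.r0=1 thr0.r1=1 thr1.r0=0
thr0.r0=1 thr0.r1=1 thr1.r0=2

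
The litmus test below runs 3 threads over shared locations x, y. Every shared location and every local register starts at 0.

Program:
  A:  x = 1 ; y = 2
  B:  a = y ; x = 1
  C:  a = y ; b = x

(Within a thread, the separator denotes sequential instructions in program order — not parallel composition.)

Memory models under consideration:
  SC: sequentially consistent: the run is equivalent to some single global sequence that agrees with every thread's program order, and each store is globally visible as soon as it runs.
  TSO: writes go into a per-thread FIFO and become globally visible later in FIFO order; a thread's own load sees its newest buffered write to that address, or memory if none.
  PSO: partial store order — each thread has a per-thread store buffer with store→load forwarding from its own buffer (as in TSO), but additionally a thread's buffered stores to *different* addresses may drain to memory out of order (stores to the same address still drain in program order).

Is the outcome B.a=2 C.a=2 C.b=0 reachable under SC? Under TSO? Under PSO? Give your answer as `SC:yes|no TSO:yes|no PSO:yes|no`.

outcome vector order: (B.a,C.a,C.b)
SC: 6 outcomes — {000 001 021 200 201 221}
TSO: 6 outcomes — {000 001 021 200 201 221}
PSO: 8 outcomes — {000 001 020 021 200 201 220 221}
target 220 ∈ {PSO}

SC:no TSO:no PSO:yes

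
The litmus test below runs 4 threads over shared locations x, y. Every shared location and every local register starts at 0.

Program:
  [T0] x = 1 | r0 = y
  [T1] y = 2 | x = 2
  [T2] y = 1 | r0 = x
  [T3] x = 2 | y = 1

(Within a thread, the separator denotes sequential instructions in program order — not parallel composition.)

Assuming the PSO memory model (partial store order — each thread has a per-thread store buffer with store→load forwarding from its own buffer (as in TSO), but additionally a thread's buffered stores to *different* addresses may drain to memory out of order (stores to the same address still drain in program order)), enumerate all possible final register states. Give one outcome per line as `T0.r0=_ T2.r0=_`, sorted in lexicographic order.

outcome vector order: (T0.r0,T2.r0)
|PSO outcomes| = 9

T0.r0=0 T2.r0=0
T0.r0=0 T2.r0=1
T0.r0=0 T2.r0=2
T0.r0=1 T2.r0=0
T0.r0=1 T2.r0=1
T0.r0=1 T2.r0=2
T0.r0=2 T2.r0=0
T0.r0=2 T2.r0=1
T0.r0=2 T2.r0=2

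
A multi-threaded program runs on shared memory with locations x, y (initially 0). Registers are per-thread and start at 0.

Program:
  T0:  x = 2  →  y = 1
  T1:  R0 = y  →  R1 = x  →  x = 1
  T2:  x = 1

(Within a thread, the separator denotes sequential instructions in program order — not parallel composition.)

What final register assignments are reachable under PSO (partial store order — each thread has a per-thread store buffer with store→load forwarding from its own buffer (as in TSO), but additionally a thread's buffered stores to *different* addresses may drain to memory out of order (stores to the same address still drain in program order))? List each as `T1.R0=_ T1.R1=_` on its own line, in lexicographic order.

T1.R0=0 T1.R1=0
T1.R0=0 T1.R1=1
T1.R0=0 T1.R1=2
T1.R0=1 T1.R1=0
T1.R0=1 T1.R1=1
T1.R0=1 T1.R1=2

outcome vector order: (T1.R0,T1.R1)
|PSO outcomes| = 6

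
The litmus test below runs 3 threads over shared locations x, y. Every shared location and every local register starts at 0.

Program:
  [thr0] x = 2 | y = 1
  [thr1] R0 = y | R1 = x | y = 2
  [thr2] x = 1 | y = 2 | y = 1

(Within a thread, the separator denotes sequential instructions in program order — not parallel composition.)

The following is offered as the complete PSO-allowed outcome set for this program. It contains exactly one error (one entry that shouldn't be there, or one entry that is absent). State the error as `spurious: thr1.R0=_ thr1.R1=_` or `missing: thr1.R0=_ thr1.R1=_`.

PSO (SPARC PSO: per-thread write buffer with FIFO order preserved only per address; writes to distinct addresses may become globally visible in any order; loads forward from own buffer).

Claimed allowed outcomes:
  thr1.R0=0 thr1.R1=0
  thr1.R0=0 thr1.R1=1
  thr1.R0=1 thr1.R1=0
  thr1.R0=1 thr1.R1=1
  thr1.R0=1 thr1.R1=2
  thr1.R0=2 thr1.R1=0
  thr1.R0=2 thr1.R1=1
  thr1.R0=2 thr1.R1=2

outcome vector order: (thr1.R0,thr1.R1)
[PSO] allowed = {00, 01, 02, 10, 11, 12, 20, 21, 22}
PSO∖claimed = {02}

missing: thr1.R0=0 thr1.R1=2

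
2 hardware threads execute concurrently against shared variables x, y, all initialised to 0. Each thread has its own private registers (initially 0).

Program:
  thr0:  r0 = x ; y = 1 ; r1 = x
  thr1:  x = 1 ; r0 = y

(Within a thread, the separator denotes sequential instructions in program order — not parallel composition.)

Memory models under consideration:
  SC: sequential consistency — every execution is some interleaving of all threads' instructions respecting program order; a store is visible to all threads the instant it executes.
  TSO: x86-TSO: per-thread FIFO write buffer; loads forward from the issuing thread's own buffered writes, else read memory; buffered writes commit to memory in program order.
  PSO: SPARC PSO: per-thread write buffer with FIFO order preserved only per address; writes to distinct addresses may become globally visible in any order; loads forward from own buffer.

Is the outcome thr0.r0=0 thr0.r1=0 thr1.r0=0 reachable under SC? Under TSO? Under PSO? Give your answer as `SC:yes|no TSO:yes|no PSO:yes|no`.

SC:no TSO:yes PSO:yes

outcome vector order: (thr0.r0,thr0.r1,thr1.r0)
SC (5): 0/0/1; 0/1/0; 0/1/1; 1/1/0; 1/1/1
TSO (6): 0/0/0; 0/0/1; 0/1/0; 0/1/1; 1/1/0; 1/1/1
PSO (6): 0/0/0; 0/0/1; 0/1/0; 0/1/1; 1/1/0; 1/1/1
target 0/0/0 ∈ {TSO,PSO}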